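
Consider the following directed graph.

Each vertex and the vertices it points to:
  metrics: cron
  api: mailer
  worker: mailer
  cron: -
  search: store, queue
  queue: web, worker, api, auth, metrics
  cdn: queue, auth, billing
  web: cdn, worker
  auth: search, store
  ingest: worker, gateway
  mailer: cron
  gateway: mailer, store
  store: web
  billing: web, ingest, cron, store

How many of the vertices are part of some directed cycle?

A vertex is on a directed cycle iff it belongs to a strongly connected component of size ≥ 2 (or has a self-loop).
The vertices on cycles are {cdn, web, auth, queue, store, ingest, search, billing, gateway} — 9 in total.

9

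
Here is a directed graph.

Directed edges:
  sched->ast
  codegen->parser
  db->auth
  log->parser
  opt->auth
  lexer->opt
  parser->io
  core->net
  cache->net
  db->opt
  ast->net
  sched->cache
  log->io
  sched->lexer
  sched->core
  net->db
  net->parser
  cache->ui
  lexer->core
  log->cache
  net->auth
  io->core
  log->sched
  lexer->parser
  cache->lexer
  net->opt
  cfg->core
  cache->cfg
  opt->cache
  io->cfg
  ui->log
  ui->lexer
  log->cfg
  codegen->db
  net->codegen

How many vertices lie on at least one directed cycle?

14

A vertex is on a directed cycle iff it belongs to a strongly connected component of size ≥ 2 (or has a self-loop).
The vertices on cycles are {db, io, ui, ast, cfg, log, net, opt, core, cache, lexer, sched, parser, codegen} — 14 in total.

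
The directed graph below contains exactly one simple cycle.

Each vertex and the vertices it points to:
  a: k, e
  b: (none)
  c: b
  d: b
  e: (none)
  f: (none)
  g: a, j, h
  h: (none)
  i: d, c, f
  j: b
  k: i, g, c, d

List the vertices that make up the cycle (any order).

a, g, k

DFS with gray/black marking from a:
a gray
  k gray
    i gray
      d gray
        b gray
        b black
      d black
      c gray
        c→b: b black — skip
      c black
      f gray
      f black
    i black
    g gray
      g→a: a is gray → back edge
Back edge closes the cycle a → k → g → a; its vertices are {a, g, k}.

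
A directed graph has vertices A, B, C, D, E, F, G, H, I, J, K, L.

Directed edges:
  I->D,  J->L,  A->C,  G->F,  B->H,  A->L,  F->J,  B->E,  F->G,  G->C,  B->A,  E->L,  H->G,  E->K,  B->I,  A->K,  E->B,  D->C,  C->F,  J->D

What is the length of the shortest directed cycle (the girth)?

2

For each vertex v, BFS finds the shortest path from v back to v.
The shortest such closed walk is B → E → B, length 2.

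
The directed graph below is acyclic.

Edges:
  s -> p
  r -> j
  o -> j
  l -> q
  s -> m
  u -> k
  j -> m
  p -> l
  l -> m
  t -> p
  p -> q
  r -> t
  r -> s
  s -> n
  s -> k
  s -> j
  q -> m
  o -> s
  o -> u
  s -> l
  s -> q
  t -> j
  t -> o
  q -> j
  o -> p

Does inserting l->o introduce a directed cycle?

Adding l→o creates a cycle iff o can already reach l.
Path from o: o → p → l.
So o → … → l → o is a cycle.

Yes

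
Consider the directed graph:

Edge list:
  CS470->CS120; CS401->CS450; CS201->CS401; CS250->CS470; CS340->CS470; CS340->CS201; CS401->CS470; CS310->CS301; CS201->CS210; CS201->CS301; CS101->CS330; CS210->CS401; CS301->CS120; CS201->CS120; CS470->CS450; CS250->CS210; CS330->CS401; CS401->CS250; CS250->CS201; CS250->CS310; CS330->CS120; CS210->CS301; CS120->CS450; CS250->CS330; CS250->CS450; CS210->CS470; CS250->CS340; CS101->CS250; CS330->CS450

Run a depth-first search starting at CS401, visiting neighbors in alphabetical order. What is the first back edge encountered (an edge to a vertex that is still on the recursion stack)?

CS210→CS401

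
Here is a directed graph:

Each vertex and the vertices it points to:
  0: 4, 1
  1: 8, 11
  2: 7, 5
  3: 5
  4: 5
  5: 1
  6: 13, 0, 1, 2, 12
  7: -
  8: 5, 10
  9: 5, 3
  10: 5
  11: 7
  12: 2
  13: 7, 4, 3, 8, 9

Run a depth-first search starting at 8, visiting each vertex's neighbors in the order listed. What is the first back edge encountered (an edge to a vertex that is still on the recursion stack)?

DFS from 8 (visiting each vertex's neighbors in the order listed); mark gray on enter, black on exit:
8 gray
  5 gray
    1 gray
      1→8: 8 is gray → back edge
First back edge: 1 → 8.

1->8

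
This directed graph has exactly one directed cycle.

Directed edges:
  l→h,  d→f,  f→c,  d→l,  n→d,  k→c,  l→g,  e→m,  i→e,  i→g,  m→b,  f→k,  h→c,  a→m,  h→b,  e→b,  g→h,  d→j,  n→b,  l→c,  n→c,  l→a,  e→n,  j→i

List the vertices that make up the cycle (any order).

DFS with gray/black marking from d:
d gray
  f gray
    k gray
      c gray
      c black
    k black
    f→c: c black — skip
  f black
  l gray
    h gray
      h→c: c black — skip
      b gray
      b black
    h black
    l→c: c black — skip
    a gray
      m gray
        m→b: b black — skip
      m black
    a black
    g gray
      g→h: h black — skip
    g black
  l black
  j gray
    i gray
      i→g: g black — skip
      e gray
        e→b: b black — skip
        e→m: m black — skip
        n gray
          n→b: b black — skip
          n→c: c black — skip
          n→d: d is gray → back edge
Back edge closes the cycle d → j → i → e → n → d; its vertices are {d, e, i, j, n}.

d, e, i, j, n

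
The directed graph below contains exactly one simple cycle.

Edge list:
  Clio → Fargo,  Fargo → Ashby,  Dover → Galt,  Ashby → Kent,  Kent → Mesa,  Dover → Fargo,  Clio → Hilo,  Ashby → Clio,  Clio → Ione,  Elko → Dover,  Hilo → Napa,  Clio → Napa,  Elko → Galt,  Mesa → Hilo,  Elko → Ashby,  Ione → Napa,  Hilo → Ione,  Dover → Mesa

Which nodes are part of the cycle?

Clio, Ashby, Fargo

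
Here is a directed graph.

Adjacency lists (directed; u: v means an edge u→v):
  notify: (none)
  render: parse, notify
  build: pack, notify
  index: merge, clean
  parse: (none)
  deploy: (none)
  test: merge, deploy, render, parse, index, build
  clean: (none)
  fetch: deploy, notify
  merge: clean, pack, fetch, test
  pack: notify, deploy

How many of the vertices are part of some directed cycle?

3

A vertex is on a directed cycle iff it belongs to a strongly connected component of size ≥ 2 (or has a self-loop).
The vertices on cycles are {test, index, merge} — 3 in total.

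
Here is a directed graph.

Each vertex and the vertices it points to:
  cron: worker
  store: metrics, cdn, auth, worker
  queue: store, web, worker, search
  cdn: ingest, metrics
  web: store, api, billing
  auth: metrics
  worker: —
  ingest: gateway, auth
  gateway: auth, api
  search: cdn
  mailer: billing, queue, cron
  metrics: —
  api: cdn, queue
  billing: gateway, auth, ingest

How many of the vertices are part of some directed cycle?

9

A vertex is on a directed cycle iff it belongs to a strongly connected component of size ≥ 2 (or has a self-loop).
The vertices on cycles are {api, cdn, web, queue, store, ingest, search, billing, gateway} — 9 in total.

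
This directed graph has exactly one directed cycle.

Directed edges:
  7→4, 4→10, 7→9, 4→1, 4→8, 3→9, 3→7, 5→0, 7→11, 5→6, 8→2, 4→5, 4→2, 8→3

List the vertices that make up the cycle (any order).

3, 4, 7, 8

DFS with gray/black marking from 4:
4 gray
  8 gray
    2 gray
    2 black
    3 gray
      9 gray
      9 black
      7 gray
        7→4: 4 is gray → back edge
Back edge closes the cycle 4 → 8 → 3 → 7 → 4; its vertices are {3, 4, 7, 8}.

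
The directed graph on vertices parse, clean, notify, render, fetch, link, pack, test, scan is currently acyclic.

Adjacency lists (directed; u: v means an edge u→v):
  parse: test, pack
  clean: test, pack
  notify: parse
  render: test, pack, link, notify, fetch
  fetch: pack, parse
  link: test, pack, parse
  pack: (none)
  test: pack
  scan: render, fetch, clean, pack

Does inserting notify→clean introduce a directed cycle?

Adding notify→clean creates a cycle iff clean can already reach notify.
Explore from clean: no path reaches notify. The graph stays acyclic.

No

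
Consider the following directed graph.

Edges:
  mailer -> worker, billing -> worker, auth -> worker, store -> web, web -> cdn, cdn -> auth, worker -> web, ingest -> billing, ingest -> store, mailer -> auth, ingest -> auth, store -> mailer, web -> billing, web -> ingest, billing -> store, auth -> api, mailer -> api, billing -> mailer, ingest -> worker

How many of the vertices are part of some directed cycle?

A vertex is on a directed cycle iff it belongs to a strongly connected component of size ≥ 2 (or has a self-loop).
The vertices on cycles are {cdn, web, auth, store, ingest, mailer, worker, billing} — 8 in total.

8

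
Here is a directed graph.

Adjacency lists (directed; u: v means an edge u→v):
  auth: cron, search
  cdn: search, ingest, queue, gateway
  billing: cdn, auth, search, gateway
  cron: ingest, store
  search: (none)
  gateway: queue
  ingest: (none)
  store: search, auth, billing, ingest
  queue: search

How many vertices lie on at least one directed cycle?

A vertex is on a directed cycle iff it belongs to a strongly connected component of size ≥ 2 (or has a self-loop).
The vertices on cycles are {auth, cron, store, billing} — 4 in total.

4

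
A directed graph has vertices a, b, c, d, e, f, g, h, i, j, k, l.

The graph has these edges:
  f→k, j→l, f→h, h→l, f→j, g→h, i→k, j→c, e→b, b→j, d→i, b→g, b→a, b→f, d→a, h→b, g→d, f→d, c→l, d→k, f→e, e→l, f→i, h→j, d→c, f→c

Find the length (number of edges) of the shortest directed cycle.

3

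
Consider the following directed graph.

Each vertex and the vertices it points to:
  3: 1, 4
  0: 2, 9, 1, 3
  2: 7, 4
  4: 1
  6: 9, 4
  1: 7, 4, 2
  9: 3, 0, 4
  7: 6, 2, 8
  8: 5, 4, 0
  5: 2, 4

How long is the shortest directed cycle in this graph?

2

For each vertex v, BFS finds the shortest path from v back to v.
The shortest such closed walk is 7 → 2 → 7, length 2.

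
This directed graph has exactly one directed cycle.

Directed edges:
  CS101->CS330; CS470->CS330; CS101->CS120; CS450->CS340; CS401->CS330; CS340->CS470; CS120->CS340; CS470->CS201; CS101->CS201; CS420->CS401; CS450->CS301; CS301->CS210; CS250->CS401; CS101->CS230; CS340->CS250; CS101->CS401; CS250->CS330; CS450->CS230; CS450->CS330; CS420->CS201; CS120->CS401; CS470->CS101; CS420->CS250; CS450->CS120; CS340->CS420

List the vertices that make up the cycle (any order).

DFS with gray/black marking from CS340:
CS340 gray
  CS420 gray
    CS250 gray
      CS330 gray
      CS330 black
      CS401 gray
        CS401→CS330: CS330 black — skip
      CS401 black
    CS250 black
    CS201 gray
    CS201 black
    CS420→CS401: CS401 black — skip
  CS420 black
  CS340→CS250: CS250 black — skip
  CS470 gray
    CS101 gray
      CS101→CS330: CS330 black — skip
      CS120 gray
        CS120→CS401: CS401 black — skip
        CS120→CS340: CS340 is gray → back edge
Back edge closes the cycle CS340 → CS470 → CS101 → CS120 → CS340; its vertices are {CS101, CS120, CS340, CS470}.

CS101, CS120, CS340, CS470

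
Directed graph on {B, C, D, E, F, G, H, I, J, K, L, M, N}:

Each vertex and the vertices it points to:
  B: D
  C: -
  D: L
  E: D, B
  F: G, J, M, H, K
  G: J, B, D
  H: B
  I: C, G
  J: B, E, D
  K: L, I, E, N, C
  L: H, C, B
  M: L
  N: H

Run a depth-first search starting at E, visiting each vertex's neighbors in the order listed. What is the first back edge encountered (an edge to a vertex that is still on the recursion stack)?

B->D

DFS from E (visiting each vertex's neighbors in the order listed); mark gray on enter, black on exit:
E gray
  D gray
    L gray
      H gray
        B gray
          B→D: D is gray → back edge
First back edge: B → D.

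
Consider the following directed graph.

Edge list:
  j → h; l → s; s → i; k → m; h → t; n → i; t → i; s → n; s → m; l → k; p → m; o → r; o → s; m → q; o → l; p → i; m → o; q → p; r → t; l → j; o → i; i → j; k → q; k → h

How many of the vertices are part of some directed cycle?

A vertex is on a directed cycle iff it belongs to a strongly connected component of size ≥ 2 (or has a self-loop).
The vertices on cycles are {h, i, j, k, l, m, o, p, q, s, t} — 11 in total.

11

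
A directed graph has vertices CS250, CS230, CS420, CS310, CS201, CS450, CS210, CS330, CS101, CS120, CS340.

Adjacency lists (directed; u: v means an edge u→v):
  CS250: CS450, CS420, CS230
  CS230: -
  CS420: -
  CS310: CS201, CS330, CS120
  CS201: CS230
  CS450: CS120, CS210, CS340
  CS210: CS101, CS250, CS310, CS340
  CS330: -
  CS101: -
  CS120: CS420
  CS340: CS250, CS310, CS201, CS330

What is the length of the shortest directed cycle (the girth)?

For each vertex v, BFS finds the shortest path from v back to v.
The shortest such closed walk is CS210 → CS250 → CS450 → CS210, length 3.

3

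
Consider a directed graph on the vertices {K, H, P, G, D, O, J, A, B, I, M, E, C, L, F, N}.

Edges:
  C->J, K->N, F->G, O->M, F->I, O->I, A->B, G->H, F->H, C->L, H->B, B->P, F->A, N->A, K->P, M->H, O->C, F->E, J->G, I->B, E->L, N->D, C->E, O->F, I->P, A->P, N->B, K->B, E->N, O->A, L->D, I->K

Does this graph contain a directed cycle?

No

DFS with white/gray/black marking, starting from J:
J gray
  G gray
    H gray
      B gray
        P gray
        P black
      B black
    H black
  G black
J black
K gray
  K→B: B black — skip
  N gray
    A gray
      A→P: P black — skip
      A→B: B black — skip
    A black
    N→B: B black — skip
    D gray
    D black
  N black
  K→P: P black — skip
K black
O gray
  F gray
    I gray
      I→P: P black — skip
      I→K: K black — skip
      I→B: B black — skip
    I black
    F→A: A black — skip
    E gray
      L gray
        L→D: D black — skip
      L black
      E→N: N black — skip
    E black
    F→H: H black — skip
    F→G: G black — skip
  F black
  C gray
    C→L: L black — skip
    C→J: J black — skip
    C→E: E black — skip
  C black
  O→I: I black — skip
  O→A: A black — skip
  M gray
    M→H: H black — skip
  M black
O black
Every edge goes to a white or black vertex — no back edge, so the graph is acyclic.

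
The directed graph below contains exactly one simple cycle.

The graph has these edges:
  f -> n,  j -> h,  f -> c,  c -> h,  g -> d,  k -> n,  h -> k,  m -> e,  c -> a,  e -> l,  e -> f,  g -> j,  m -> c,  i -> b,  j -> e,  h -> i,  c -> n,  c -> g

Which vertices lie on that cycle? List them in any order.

c, e, f, g, j

DFS with gray/black marking from c:
c gray
  n gray
  n black
  g gray
    d gray
    d black
    j gray
      h gray
        k gray
          k→n: n black — skip
        k black
        i gray
          b gray
          b black
        i black
      h black
      e gray
        f gray
          f→n: n black — skip
          f→c: c is gray → back edge
Back edge closes the cycle c → g → j → e → f → c; its vertices are {c, e, f, g, j}.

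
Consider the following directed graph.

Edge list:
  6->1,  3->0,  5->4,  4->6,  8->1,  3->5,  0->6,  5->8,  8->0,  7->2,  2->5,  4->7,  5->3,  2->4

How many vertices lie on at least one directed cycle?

5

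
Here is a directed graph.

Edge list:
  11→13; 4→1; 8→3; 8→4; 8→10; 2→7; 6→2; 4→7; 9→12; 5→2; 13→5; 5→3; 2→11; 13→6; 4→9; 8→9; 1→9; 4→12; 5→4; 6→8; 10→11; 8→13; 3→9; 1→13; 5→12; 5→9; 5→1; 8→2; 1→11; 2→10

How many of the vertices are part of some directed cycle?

9

A vertex is on a directed cycle iff it belongs to a strongly connected component of size ≥ 2 (or has a self-loop).
The vertices on cycles are {1, 2, 4, 5, 6, 8, 10, 11, 13} — 9 in total.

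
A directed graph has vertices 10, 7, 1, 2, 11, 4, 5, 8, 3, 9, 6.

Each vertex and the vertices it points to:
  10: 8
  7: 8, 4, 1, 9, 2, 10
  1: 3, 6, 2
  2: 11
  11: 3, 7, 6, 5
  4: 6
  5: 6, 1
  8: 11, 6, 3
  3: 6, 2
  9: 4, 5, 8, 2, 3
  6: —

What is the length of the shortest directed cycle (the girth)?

For each vertex v, BFS finds the shortest path from v back to v.
The shortest such closed walk is 7 → 8 → 11 → 7, length 3.

3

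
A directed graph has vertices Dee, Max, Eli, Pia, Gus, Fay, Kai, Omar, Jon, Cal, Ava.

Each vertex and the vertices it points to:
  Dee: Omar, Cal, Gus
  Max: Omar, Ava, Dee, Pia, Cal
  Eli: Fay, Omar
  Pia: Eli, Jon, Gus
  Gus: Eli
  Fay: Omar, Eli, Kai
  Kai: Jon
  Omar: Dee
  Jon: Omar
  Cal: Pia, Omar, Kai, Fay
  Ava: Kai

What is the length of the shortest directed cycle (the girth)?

2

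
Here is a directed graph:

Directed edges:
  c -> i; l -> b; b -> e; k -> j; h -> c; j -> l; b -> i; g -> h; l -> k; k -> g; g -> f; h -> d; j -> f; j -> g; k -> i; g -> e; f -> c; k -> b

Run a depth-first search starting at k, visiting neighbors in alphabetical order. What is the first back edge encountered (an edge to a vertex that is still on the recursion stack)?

l→k

DFS from k (visiting neighbors in alphabetical order); mark gray on enter, black on exit:
k gray
  b gray
    e gray
    e black
    i gray
    i black
  b black
  g gray
    g→e: e black — skip
    f gray
      c gray
        c→i: i black — skip
      c black
    f black
    h gray
      h→c: c black — skip
      d gray
      d black
    h black
  g black
  k→i: i black — skip
  j gray
    j→f: f black — skip
    j→g: g black — skip
    l gray
      l→b: b black — skip
      l→k: k is gray → back edge
First back edge: l → k.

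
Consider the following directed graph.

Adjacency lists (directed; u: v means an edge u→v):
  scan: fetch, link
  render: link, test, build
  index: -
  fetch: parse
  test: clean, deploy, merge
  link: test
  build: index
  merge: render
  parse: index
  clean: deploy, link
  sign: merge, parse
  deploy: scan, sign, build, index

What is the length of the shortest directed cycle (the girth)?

For each vertex v, BFS finds the shortest path from v back to v.
The shortest such closed walk is test → clean → link → test, length 3.

3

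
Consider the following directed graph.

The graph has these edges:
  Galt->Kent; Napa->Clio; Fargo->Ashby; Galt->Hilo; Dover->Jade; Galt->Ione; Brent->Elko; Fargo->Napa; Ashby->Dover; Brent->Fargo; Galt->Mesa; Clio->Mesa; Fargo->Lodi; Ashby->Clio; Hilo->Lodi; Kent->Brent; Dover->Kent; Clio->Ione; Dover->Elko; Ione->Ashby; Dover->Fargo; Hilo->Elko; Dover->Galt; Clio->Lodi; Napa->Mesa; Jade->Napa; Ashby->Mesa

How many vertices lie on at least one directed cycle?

10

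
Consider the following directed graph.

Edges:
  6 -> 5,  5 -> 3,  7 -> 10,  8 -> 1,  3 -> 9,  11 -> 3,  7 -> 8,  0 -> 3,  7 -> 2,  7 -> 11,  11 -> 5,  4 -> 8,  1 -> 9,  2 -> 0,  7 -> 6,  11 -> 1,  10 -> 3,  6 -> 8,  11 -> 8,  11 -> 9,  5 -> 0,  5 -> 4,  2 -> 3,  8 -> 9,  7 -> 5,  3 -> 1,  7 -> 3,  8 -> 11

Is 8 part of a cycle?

8 is on a cycle iff 8 can reach itself via ≥1 edge.
8 → 11 → 8 — yes.

Yes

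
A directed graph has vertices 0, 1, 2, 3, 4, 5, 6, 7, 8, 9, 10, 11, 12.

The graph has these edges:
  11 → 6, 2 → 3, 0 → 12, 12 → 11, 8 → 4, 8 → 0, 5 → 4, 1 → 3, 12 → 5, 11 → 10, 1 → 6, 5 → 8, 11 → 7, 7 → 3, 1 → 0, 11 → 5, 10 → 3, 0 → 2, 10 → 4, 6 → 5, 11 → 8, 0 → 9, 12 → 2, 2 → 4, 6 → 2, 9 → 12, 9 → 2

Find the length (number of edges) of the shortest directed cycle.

For each vertex v, BFS finds the shortest path from v back to v.
The shortest such closed walk is 0 → 12 → 11 → 8 → 0, length 4.

4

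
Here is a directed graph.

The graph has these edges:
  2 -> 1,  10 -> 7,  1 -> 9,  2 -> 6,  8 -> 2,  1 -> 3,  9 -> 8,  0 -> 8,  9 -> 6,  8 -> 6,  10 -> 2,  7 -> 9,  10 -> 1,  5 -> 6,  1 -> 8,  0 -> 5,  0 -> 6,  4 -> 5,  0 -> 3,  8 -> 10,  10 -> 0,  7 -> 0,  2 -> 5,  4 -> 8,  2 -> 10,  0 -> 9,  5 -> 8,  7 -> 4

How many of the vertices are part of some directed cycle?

9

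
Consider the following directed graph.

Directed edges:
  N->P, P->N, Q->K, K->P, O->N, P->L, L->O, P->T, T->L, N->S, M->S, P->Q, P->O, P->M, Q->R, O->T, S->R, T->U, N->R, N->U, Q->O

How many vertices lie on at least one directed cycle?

7

A vertex is on a directed cycle iff it belongs to a strongly connected component of size ≥ 2 (or has a self-loop).
The vertices on cycles are {K, L, N, O, P, Q, T} — 7 in total.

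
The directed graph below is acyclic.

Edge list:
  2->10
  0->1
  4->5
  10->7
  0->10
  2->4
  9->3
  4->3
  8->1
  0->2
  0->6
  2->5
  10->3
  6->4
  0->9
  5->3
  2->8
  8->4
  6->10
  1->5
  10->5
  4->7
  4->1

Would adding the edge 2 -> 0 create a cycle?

Adding 2→0 creates a cycle iff 0 can already reach 2.
Path from 0: 0 → 2.
So 0 → … → 2 → 0 is a cycle.

Yes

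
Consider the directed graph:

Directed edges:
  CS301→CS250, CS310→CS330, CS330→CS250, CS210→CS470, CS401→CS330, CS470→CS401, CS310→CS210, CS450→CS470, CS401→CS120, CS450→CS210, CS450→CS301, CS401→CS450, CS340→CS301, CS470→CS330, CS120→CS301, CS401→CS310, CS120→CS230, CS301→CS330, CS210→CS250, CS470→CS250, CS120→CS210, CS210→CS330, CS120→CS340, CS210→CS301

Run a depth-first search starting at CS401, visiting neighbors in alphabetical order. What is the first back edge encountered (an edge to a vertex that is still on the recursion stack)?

DFS from CS401 (visiting neighbors in alphabetical order); mark gray on enter, black on exit:
CS401 gray
  CS120 gray
    CS210 gray
      CS250 gray
      CS250 black
      CS301 gray
        CS301→CS250: CS250 black — skip
        CS330 gray
          CS330→CS250: CS250 black — skip
        CS330 black
      CS301 black
      CS210→CS330: CS330 black — skip
      CS470 gray
        CS470→CS250: CS250 black — skip
        CS470→CS330: CS330 black — skip
        CS470→CS401: CS401 is gray → back edge
First back edge: CS470 → CS401.

CS470->CS401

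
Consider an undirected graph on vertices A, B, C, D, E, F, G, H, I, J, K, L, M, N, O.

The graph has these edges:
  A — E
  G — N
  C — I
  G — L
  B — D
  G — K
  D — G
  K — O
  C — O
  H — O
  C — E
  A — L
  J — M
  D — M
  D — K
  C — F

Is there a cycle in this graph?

DFS, tracking each vertex's parent; an edge to a visited non-parent vertex closes a cycle.
Start from O:
visit O (parent –)
  visit H (parent O)
    H–O: parent, skip
  visit K (parent O)
    visit D (parent K)
      visit G (parent D)
        G–K: K visited and ≠ parent → cycle
Cycle: K – D – G – K.

Yes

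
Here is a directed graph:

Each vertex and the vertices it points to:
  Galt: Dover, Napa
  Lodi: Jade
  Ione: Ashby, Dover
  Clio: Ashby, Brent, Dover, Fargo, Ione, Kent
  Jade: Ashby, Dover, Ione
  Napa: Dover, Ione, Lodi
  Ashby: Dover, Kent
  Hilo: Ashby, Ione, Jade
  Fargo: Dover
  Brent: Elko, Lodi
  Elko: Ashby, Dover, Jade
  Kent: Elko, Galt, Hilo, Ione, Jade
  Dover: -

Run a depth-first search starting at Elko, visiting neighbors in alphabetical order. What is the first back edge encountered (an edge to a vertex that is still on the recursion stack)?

DFS from Elko (visiting neighbors in alphabetical order); mark gray on enter, black on exit:
Elko gray
  Ashby gray
    Dover gray
    Dover black
    Kent gray
      Kent→Elko: Elko is gray → back edge
First back edge: Kent → Elko.

Kent→Elko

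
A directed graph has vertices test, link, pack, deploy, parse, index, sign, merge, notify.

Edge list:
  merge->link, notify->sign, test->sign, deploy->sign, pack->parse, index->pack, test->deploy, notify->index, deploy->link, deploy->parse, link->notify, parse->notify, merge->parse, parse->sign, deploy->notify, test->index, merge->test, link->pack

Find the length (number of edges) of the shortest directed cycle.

For each vertex v, BFS finds the shortest path from v back to v.
The shortest such closed walk is parse → notify → index → pack → parse, length 4.

4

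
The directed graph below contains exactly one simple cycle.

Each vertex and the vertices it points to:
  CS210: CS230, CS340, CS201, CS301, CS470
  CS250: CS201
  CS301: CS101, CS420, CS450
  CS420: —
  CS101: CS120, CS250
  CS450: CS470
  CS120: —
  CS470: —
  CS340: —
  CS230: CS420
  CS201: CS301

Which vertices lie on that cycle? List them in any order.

CS101, CS201, CS250, CS301

DFS with gray/black marking from CS301:
CS301 gray
  CS101 gray
    CS120 gray
    CS120 black
    CS250 gray
      CS201 gray
        CS201→CS301: CS301 is gray → back edge
Back edge closes the cycle CS301 → CS101 → CS250 → CS201 → CS301; its vertices are {CS101, CS201, CS250, CS301}.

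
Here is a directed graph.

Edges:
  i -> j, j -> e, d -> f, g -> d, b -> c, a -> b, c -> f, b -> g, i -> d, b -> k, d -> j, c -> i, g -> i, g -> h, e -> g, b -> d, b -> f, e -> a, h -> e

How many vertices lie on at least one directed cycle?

9

A vertex is on a directed cycle iff it belongs to a strongly connected component of size ≥ 2 (or has a self-loop).
The vertices on cycles are {a, b, c, d, e, g, h, i, j} — 9 in total.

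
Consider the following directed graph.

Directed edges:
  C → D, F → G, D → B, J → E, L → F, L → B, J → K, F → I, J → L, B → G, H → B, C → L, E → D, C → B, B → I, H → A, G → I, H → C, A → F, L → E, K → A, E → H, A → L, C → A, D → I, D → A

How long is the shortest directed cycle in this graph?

4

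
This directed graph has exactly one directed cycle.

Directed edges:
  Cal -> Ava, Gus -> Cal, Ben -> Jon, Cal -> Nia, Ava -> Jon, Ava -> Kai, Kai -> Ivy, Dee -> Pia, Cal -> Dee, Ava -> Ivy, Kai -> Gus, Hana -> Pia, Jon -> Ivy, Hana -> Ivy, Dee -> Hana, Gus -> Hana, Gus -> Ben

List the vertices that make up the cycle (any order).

Ava, Cal, Gus, Kai

DFS with gray/black marking from Cal:
Cal gray
  Nia gray
  Nia black
  Dee gray
    Hana gray
      Pia gray
      Pia black
      Ivy gray
      Ivy black
    Hana black
    Dee→Pia: Pia black — skip
  Dee black
  Ava gray
    Ava→Ivy: Ivy black — skip
    Kai gray
      Kai→Ivy: Ivy black — skip
      Gus gray
        Gus→Cal: Cal is gray → back edge
Back edge closes the cycle Cal → Ava → Kai → Gus → Cal; its vertices are {Ava, Cal, Gus, Kai}.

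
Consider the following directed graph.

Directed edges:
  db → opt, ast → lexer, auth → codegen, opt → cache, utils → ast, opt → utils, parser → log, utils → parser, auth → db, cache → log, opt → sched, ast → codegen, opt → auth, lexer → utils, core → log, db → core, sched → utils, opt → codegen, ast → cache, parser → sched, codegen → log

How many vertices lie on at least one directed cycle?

A vertex is on a directed cycle iff it belongs to a strongly connected component of size ≥ 2 (or has a self-loop).
The vertices on cycles are {db, ast, opt, auth, lexer, sched, utils, parser} — 8 in total.

8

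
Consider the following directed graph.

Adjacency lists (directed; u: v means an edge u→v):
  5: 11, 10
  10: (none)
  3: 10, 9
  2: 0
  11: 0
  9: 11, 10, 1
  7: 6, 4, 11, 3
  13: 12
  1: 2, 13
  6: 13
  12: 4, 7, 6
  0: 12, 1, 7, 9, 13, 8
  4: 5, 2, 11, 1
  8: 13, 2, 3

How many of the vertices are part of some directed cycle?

A vertex is on a directed cycle iff it belongs to a strongly connected component of size ≥ 2 (or has a self-loop).
The vertices on cycles are {0, 1, 2, 3, 4, 5, 6, 7, 8, 9, 11, 12, 13} — 13 in total.

13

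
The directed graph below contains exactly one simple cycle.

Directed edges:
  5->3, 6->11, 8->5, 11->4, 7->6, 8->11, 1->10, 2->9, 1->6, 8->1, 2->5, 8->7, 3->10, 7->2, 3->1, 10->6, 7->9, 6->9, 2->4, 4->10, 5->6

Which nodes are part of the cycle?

4, 6, 10, 11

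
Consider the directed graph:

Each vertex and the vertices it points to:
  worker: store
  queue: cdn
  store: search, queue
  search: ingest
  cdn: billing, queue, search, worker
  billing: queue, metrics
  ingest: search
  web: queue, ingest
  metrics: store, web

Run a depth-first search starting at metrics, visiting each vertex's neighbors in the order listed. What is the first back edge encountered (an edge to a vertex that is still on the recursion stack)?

ingest->search

DFS from metrics (visiting each vertex's neighbors in the order listed); mark gray on enter, black on exit:
metrics gray
  store gray
    search gray
      ingest gray
        ingest→search: search is gray → back edge
First back edge: ingest → search.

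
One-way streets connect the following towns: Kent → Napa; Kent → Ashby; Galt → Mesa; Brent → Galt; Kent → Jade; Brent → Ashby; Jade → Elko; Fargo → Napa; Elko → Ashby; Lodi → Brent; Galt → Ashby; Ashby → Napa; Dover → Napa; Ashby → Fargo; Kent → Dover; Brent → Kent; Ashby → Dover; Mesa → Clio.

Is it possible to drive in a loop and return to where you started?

DFS with white/gray/black marking, starting from Dover:
Dover gray
  Napa gray
  Napa black
Dover black
Galt gray
  Ashby gray
    Fargo gray
      Fargo→Napa: Napa black — skip
    Fargo black
    Ashby→Napa: Napa black — skip
    Ashby→Dover: Dover black — skip
  Ashby black
  Mesa gray
    Clio gray
    Clio black
  Mesa black
Galt black
Kent gray
  Kent→Napa: Napa black — skip
  Kent→Dover: Dover black — skip
  Kent→Ashby: Ashby black — skip
  Jade gray
    Elko gray
      Elko→Ashby: Ashby black — skip
    Elko black
  Jade black
Kent black
Brent gray
  Brent→Galt: Galt black — skip
  Brent→Ashby: Ashby black — skip
  Brent→Kent: Kent black — skip
Brent black
Lodi gray
  Lodi→Brent: Brent black — skip
Lodi black
Every edge goes to a white or black vertex — no back edge, so the graph is acyclic.

No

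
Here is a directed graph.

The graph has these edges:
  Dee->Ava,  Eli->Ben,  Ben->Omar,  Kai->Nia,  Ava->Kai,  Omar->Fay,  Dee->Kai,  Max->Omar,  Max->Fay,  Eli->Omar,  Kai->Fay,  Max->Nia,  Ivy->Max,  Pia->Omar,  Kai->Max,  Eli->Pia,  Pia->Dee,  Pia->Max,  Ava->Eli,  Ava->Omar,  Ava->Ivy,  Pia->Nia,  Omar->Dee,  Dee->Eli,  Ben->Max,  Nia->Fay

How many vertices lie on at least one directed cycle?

9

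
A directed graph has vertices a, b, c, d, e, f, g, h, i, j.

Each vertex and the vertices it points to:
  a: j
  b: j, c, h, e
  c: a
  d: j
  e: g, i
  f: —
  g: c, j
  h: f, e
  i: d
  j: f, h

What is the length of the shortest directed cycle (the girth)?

4

For each vertex v, BFS finds the shortest path from v back to v.
The shortest such closed walk is e → g → j → h → e, length 4.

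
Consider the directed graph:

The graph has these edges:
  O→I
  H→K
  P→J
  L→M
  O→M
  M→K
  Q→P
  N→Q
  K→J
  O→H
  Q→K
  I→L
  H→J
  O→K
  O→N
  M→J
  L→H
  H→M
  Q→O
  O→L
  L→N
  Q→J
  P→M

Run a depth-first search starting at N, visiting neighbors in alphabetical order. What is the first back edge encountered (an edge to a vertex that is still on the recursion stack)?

DFS from N (visiting neighbors in alphabetical order); mark gray on enter, black on exit:
N gray
  Q gray
    J gray
    J black
    K gray
      K→J: J black — skip
    K black
    O gray
      H gray
        H→J: J black — skip
        H→K: K black — skip
        M gray
          M→J: J black — skip
          M→K: K black — skip
        M black
      H black
      I gray
        L gray
          L→H: H black — skip
          L→M: M black — skip
          L→N: N is gray → back edge
First back edge: L → N.

L→N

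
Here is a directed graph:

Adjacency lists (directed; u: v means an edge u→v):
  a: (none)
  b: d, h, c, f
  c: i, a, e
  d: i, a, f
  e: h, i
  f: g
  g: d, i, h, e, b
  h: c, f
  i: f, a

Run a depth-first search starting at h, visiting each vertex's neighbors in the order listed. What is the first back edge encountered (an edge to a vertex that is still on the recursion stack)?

d→i

DFS from h (visiting each vertex's neighbors in the order listed); mark gray on enter, black on exit:
h gray
  c gray
    i gray
      f gray
        g gray
          d gray
            d→i: i is gray → back edge
First back edge: d → i.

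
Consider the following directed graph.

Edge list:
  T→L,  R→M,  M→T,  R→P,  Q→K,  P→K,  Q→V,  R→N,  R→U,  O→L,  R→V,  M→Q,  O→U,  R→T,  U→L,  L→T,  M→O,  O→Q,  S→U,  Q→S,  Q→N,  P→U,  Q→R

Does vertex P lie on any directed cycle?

No

P lies on a cycle iff there is a path from P back to itself.
Exploring from P, it never reaches itself; equivalently, its strongly connected component is a singleton.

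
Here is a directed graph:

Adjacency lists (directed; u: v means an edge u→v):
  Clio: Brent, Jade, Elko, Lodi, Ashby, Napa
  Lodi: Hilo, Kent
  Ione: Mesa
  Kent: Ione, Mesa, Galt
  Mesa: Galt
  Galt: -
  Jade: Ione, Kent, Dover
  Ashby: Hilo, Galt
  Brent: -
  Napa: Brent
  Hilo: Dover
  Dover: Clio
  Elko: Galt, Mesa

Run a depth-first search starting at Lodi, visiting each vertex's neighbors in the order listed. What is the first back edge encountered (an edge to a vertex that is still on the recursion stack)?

Jade→Dover

DFS from Lodi (visiting each vertex's neighbors in the order listed); mark gray on enter, black on exit:
Lodi gray
  Hilo gray
    Dover gray
      Clio gray
        Brent gray
        Brent black
        Jade gray
          Ione gray
            Mesa gray
              Galt gray
              Galt black
            Mesa black
          Ione black
          Kent gray
            Kent→Ione: Ione black — skip
            Kent→Mesa: Mesa black — skip
            Kent→Galt: Galt black — skip
          Kent black
          Jade→Dover: Dover is gray → back edge
First back edge: Jade → Dover.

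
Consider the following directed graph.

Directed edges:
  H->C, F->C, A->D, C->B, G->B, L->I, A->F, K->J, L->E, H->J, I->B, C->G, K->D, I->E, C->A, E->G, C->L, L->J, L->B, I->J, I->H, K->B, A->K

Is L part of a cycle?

L is on a cycle iff L can reach itself via ≥1 edge.
L → I → H → C → L — yes.

Yes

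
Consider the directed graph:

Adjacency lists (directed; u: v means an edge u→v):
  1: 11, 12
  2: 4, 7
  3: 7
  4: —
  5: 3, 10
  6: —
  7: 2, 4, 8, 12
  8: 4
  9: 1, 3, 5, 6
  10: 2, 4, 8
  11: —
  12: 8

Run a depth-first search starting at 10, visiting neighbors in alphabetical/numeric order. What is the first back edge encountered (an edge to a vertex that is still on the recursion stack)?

DFS from 10 (visiting neighbors in alphabetical/numeric order); mark gray on enter, black on exit:
10 gray
  2 gray
    4 gray
    4 black
    7 gray
      7→2: 2 is gray → back edge
First back edge: 7 → 2.

7->2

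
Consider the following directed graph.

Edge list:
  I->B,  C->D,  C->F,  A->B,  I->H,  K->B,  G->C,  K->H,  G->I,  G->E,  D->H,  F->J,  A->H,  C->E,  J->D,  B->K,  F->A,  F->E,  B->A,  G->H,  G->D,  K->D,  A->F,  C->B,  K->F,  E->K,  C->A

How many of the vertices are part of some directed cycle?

5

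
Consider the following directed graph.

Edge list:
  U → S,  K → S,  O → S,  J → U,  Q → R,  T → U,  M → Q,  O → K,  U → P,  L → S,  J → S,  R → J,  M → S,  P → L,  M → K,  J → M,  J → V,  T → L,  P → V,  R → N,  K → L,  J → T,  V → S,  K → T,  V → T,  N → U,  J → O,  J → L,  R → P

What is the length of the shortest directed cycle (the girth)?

For each vertex v, BFS finds the shortest path from v back to v.
The shortest such closed walk is R → J → M → Q → R, length 4.

4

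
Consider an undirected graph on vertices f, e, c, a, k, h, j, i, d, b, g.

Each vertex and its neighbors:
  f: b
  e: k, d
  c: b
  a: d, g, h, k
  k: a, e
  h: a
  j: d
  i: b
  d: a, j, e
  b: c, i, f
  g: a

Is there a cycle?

DFS, tracking each vertex's parent; an edge to a visited non-parent vertex closes a cycle.
Start from f:
visit f (parent –)
  visit b (parent f)
    visit c (parent b)
      c–b: parent, skip
    visit i (parent b)
      i–b: parent, skip
    b–f: parent, skip
visit e (parent –)
  visit k (parent e)
    visit a (parent k)
      visit d (parent a)
        d–a: parent, skip
        visit j (parent d)
          j–d: parent, skip
        d–e: e visited and ≠ parent → cycle
Cycle: e – k – a – d – e.

Yes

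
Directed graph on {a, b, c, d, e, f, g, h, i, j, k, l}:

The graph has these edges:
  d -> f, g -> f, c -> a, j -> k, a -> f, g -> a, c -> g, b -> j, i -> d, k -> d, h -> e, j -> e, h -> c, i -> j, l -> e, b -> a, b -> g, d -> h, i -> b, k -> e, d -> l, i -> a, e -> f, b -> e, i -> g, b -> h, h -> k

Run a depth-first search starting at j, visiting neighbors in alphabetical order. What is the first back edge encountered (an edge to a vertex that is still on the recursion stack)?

DFS from j (visiting neighbors in alphabetical order); mark gray on enter, black on exit:
j gray
  e gray
    f gray
    f black
  e black
  k gray
    d gray
      d→f: f black — skip
      h gray
        c gray
          a gray
            a→f: f black — skip
          a black
          g gray
            g→a: a black — skip
            g→f: f black — skip
          g black
        c black
        h→e: e black — skip
        h→k: k is gray → back edge
First back edge: h → k.

h→k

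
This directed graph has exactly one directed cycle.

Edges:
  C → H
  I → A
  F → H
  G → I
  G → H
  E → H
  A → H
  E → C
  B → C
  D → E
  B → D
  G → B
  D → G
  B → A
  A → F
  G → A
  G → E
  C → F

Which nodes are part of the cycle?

B, D, G

DFS with gray/black marking from G:
G gray
  B gray
    D gray
      D→G: G is gray → back edge
Back edge closes the cycle G → B → D → G; its vertices are {B, D, G}.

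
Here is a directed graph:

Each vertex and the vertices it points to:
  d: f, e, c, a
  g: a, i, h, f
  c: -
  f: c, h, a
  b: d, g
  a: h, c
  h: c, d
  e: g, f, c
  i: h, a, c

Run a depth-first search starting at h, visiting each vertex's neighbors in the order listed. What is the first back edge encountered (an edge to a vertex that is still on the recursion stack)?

DFS from h (visiting each vertex's neighbors in the order listed); mark gray on enter, black on exit:
h gray
  c gray
  c black
  d gray
    f gray
      f→c: c black — skip
      f→h: h is gray → back edge
First back edge: f → h.

f->h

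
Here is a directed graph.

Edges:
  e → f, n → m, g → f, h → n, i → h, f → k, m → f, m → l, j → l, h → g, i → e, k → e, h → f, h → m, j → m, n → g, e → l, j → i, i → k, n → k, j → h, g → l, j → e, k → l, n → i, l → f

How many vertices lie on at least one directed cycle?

7

A vertex is on a directed cycle iff it belongs to a strongly connected component of size ≥ 2 (or has a self-loop).
The vertices on cycles are {e, f, h, i, k, l, n} — 7 in total.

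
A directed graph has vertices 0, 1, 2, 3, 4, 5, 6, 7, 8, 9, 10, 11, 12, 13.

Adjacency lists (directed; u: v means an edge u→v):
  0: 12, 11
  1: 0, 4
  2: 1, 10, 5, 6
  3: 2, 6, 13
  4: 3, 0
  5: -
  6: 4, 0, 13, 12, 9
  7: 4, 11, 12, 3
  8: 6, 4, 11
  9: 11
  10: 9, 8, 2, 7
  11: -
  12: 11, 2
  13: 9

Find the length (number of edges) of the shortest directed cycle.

For each vertex v, BFS finds the shortest path from v back to v.
The shortest such closed walk is 10 → 2 → 10, length 2.

2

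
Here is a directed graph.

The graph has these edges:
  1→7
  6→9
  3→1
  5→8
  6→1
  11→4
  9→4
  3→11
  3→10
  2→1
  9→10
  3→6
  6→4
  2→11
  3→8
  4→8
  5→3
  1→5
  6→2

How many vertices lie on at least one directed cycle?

5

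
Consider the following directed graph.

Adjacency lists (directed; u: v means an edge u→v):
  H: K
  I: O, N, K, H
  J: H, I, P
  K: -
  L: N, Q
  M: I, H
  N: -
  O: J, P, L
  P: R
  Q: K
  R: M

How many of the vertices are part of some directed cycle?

6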